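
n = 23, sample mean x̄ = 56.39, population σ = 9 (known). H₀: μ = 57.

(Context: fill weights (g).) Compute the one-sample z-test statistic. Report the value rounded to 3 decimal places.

test statistic = -0.325

SE = σ/√n = 9/√23 = 1.8766
z = (x̄−μ₀)/SE = (56.39−57)/1.8766 = -0.3251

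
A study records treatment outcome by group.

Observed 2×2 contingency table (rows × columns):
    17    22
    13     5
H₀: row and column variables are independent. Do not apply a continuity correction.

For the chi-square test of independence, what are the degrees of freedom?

degrees of freedom = 1

df = (r−1)(c−1) = (2−1)·(2−1) = 1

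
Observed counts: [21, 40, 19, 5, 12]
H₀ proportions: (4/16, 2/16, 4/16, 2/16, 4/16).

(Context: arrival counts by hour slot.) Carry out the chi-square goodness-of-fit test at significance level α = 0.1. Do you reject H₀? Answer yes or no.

n = 97; E_i = n·p_i = [24.25, 12.12, 24.25, 12.12, 24.25]
χ² = (21−24.25)²/24.25 + (40−12.12)²/12.12 + (19−24.25)²/24.25 + (5−12.12)²/12.12 + (12−24.25)²/24.25 = 76.0309
df = 4
p-value (upper-tail) = 0.00000
At α=0.1: p < α → reject H₀

reject H₀: yes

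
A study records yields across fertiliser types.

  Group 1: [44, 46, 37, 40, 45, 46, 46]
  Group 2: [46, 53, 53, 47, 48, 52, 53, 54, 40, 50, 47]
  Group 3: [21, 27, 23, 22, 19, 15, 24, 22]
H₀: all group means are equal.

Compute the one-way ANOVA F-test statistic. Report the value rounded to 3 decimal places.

test statistic = 124.729

Group means [43.43, 49.36, 21.62], grand mean 39.231
SSB = Σnᵢ(x̄ᵢ−x̄)² = 3732.481; SSW = ΣΣ(x−x̄ᵢ)² = 344.135
MSB = 3732.481/2 = 1866.2403; MSW = 344.135/23 = 14.9624
F = MSB/MSW = 124.7288
df = (2, 23)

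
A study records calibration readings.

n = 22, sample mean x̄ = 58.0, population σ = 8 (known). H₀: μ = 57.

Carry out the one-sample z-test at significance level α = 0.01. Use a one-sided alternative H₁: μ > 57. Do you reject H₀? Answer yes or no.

SE = σ/√n = 8/√22 = 1.7056
z = (x̄−μ₀)/SE = (58.0−57)/1.7056 = 0.5863
p-value (one-sided, H₁ greater) = 0.27884
At α=0.01: p ≥ α → fail to reject H₀

reject H₀: no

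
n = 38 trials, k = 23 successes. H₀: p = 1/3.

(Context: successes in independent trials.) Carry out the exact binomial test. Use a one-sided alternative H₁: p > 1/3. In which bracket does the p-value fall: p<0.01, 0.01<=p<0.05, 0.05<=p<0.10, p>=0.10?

p-value bracket: p<0.01

Exact binomial: n=38, k=23, p₀=1/3=0.3333
P(X≥23) from Σ C(n,i)·p₀^i·(1−p₀)^(n−i)
p-value (one-sided, H₁ greater) = 0.00054
→ bracket: p<0.01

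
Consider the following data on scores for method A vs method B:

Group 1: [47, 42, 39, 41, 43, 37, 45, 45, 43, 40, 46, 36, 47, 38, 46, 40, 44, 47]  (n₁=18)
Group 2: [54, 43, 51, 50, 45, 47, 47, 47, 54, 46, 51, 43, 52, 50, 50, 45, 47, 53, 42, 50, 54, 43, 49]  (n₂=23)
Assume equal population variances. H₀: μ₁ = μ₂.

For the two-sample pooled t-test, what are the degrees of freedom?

degrees of freedom = 39

df = n₁ + n₂ − 2 = 18 + 23 − 2 = 39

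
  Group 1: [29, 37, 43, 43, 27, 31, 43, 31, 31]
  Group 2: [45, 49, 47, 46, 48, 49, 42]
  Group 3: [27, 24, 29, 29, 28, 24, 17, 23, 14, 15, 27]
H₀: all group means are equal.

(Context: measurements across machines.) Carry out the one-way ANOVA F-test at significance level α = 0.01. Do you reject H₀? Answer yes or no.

reject H₀: yes

Group means [35.00, 46.57, 23.36], grand mean 33.259
SSB = Σnᵢ(x̄ᵢ−x̄)² = 2344.925; SSW = ΣΣ(x−x̄ᵢ)² = 692.260
MSB = 2344.925/2 = 1172.4627; MSW = 692.260/24 = 28.8442
F = MSB/MSW = 40.6482
df = (2, 24)
p-value (upper-tail) = 0.00000
At α=0.01: p < α → reject H₀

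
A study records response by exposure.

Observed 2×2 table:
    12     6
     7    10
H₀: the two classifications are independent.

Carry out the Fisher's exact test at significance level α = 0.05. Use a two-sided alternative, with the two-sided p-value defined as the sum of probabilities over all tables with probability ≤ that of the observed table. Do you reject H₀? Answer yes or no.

reject H₀: no

Margins: r₁=18, r₂=17, c₁=19, c₂=16, n=35
p_obs = C(18,12)·C(17,7)/C(35,19); sum pmf over tables with pmf ≤ p_obs
p-value (two-sided) = 0.18114
At α=0.05: p ≥ α → fail to reject H₀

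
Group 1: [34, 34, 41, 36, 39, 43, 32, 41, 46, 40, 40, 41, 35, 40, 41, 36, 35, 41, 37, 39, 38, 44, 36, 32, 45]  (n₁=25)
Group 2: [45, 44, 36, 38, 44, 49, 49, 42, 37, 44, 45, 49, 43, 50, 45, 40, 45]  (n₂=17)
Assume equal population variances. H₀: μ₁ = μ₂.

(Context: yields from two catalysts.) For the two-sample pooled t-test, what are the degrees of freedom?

df = n₁ + n₂ − 2 = 25 + 17 − 2 = 40

degrees of freedom = 40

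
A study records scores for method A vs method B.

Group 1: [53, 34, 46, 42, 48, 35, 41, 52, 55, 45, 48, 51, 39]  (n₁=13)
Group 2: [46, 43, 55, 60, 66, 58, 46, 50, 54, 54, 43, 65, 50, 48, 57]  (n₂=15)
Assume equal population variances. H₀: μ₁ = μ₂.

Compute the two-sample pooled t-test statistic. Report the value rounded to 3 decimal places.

test statistic = -2.872

x̄₁=45.308, s₁=6.762, n₁=13
x̄₂=53.000, s₂=7.319, n₂=15
s_p² = [12·6.762² + 14·7.319²]/26 = 49.9527
SE = √(s_p²·(1/13+1/15)) = 2.6782
t = (45.308−53.000)/2.6782 = -2.8722
df = 26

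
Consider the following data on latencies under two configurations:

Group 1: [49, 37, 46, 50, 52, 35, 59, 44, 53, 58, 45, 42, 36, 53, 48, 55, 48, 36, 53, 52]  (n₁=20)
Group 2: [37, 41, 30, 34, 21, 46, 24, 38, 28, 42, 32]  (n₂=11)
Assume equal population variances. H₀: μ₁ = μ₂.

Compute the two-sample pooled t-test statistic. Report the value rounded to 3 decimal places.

x̄₁=47.550, s₁=7.330, n₁=20
x̄₂=33.909, s₂=7.790, n₂=11
s_p² = [19·7.330² + 10·7.790²]/29 = 56.1331
SE = √(s_p²·(1/20+1/11)) = 2.8124
t = (47.550−33.909)/2.8124 = 4.8503
df = 29

test statistic = 4.850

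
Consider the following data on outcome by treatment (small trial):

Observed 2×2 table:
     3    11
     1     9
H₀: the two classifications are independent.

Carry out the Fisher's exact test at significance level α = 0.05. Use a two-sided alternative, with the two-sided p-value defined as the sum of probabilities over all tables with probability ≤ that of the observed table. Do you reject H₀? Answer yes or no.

Margins: r₁=14, r₂=10, c₁=4, c₂=20, n=24
p_obs = C(14,3)·C(10,1)/C(24,4); sum pmf over tables with pmf ≤ p_obs
p-value (two-sided) = 0.61462
At α=0.05: p ≥ α → fail to reject H₀

reject H₀: no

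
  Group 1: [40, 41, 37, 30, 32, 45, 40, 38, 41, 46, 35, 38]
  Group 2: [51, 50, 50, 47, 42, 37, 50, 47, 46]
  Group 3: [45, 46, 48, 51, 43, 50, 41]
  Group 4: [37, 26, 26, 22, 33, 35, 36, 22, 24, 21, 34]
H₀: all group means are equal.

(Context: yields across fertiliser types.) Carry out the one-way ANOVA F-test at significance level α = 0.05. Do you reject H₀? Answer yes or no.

reject H₀: yes

Group means [38.58, 46.67, 46.29, 28.73], grand mean 39.051
SSB = Σnᵢ(x̄ᵢ−x̄)² = 2063.370; SSW = ΣΣ(x−x̄ᵢ)² = 886.527
MSB = 2063.370/3 = 687.7901; MSW = 886.527/35 = 25.3293
F = MSB/MSW = 27.1539
df = (3, 35)
p-value (upper-tail) = 0.00000
At α=0.05: p < α → reject H₀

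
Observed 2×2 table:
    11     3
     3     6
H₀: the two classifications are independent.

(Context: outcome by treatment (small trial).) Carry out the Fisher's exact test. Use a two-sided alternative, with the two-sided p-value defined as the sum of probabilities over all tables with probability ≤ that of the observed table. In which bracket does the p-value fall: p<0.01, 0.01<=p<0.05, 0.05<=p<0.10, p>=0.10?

p-value bracket: 0.05<=p<0.10

Margins: r₁=14, r₂=9, c₁=14, c₂=9, n=23
p_obs = C(14,11)·C(9,3)/C(23,14); sum pmf over tables with pmf ≤ p_obs
p-value (two-sided) = 0.07710
→ bracket: 0.05<=p<0.10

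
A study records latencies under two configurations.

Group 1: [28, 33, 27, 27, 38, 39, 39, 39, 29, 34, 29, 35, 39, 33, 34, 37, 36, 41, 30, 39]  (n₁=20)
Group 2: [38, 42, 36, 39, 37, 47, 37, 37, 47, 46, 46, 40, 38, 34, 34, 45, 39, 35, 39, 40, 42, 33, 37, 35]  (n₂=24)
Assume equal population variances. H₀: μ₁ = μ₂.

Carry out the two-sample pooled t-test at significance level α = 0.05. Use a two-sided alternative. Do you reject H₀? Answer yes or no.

x̄₁=34.300, s₁=4.612, n₁=20
x̄₂=39.292, s₂=4.298, n₂=24
s_p² = [19·4.612² + 23·4.298²]/42 = 19.7419
SE = √(s_p²·(1/20+1/24)) = 1.3452
t = (34.300−39.292)/1.3452 = -3.7106
df = 42
p-value (two-sided) = 0.00060
At α=0.05: p < α → reject H₀

reject H₀: yes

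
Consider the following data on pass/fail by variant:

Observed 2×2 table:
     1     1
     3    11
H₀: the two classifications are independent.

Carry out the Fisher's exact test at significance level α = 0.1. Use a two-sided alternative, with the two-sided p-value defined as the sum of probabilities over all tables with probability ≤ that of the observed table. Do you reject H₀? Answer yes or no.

reject H₀: no

Margins: r₁=2, r₂=14, c₁=4, c₂=12, n=16
p_obs = C(2,1)·C(14,3)/C(16,4); sum pmf over tables with pmf ≤ p_obs
p-value (two-sided) = 0.45000
At α=0.1: p ≥ α → fail to reject H₀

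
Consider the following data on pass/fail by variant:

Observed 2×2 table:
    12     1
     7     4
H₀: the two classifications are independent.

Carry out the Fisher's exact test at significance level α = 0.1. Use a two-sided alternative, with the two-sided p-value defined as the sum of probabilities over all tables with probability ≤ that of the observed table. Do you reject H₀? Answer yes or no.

reject H₀: no

Margins: r₁=13, r₂=11, c₁=19, c₂=5, n=24
p_obs = C(13,12)·C(11,7)/C(24,19); sum pmf over tables with pmf ≤ p_obs
p-value (two-sided) = 0.14208
At α=0.1: p ≥ α → fail to reject H₀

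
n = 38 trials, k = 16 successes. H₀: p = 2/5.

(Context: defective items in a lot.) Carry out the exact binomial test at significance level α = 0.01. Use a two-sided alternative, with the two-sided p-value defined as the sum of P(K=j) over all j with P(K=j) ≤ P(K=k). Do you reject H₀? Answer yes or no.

reject H₀: no

Exact binomial: n=38, k=16, p₀=2/5=0.4000
P(X=j) = C(n,j)·p₀^j·(1−p₀)^(n−j); p = Σ P(X=j) over j with P(X=j) ≤ P(X=16)
p-value (two-sided) = 0.86881
At α=0.01: p ≥ α → fail to reject H₀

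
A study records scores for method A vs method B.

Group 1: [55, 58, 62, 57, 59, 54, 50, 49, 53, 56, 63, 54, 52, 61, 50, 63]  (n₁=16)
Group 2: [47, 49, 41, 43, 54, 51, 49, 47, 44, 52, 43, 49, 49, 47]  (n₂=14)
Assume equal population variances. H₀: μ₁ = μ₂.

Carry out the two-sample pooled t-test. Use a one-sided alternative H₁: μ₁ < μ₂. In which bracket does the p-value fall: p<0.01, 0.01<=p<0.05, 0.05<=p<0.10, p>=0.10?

x̄₁=56.000, s₁=4.676, n₁=16
x̄₂=47.500, s₂=3.716, n₂=14
s_p² = [15·4.676² + 13·3.716²]/28 = 18.1250
SE = √(s_p²·(1/16+1/14)) = 1.5580
t = (56.000−47.500)/1.5580 = 5.4556
df = 28
p-value (one-sided, H₁ less) = 1.00000
→ bracket: p>=0.10

p-value bracket: p>=0.10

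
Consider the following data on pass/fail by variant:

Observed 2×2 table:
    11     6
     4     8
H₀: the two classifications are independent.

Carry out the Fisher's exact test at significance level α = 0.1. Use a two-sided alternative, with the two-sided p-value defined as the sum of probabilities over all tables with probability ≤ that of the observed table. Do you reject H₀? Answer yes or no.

Margins: r₁=17, r₂=12, c₁=15, c₂=14, n=29
p_obs = C(17,11)·C(12,4)/C(29,15); sum pmf over tables with pmf ≤ p_obs
p-value (two-sided) = 0.13942
At α=0.1: p ≥ α → fail to reject H₀

reject H₀: no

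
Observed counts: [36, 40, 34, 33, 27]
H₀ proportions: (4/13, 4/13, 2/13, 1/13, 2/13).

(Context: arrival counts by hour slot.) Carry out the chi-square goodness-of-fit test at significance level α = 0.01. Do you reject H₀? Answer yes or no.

n = 170; E_i = n·p_i = [52.31, 52.31, 26.15, 13.08, 26.15]
χ² = (36−52.31)²/52.31 + (40−52.31)²/52.31 + (34−26.15)²/26.15 + (33−13.08)²/13.08 + (27−26.15)²/26.15 = 40.7147
df = 4
p-value (upper-tail) = 0.00000
At α=0.01: p < α → reject H₀

reject H₀: yes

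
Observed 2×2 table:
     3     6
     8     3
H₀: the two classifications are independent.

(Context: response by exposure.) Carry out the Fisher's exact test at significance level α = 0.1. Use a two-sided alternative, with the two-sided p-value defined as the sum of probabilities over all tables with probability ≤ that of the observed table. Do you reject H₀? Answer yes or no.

reject H₀: no

Margins: r₁=9, r₂=11, c₁=11, c₂=9, n=20
p_obs = C(9,3)·C(11,8)/C(20,11); sum pmf over tables with pmf ≤ p_obs
p-value (two-sided) = 0.17480
At α=0.1: p ≥ α → fail to reject H₀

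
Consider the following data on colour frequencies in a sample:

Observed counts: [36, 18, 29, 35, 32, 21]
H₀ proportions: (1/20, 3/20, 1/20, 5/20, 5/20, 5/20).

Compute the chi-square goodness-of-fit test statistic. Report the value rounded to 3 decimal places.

n = 171; E_i = n·p_i = [8.55, 25.65, 8.55, 42.75, 42.75, 42.75]
χ² = (36−8.55)²/8.55 + (18−25.65)²/25.65 + (29−8.55)²/8.55 + (35−42.75)²/42.75 + (32−42.75)²/42.75 + (21−42.75)²/42.75 = 154.4971
df = 5

test statistic = 154.497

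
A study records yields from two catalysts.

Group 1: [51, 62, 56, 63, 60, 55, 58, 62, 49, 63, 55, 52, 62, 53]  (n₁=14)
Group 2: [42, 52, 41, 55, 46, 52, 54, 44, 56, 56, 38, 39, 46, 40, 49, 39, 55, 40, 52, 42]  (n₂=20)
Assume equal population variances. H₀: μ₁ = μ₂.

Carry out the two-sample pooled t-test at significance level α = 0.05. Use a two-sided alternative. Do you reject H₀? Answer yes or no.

x̄₁=57.214, s₁=4.854, n₁=14
x̄₂=46.900, s₂=6.577, n₂=20
s_p² = [13·4.854² + 19·6.577²]/32 = 35.2549
SE = √(s_p²·(1/14+1/20)) = 2.0690
t = (57.214−46.900)/2.0690 = 4.9850
df = 32
p-value (two-sided) = 0.00002
At α=0.05: p < α → reject H₀

reject H₀: yes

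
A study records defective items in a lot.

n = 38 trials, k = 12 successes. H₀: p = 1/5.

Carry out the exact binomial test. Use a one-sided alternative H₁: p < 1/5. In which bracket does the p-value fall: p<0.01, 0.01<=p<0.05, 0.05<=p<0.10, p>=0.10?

p-value bracket: p>=0.10

Exact binomial: n=38, k=12, p₀=1/5=0.2000
P(X≤12) from Σ C(n,i)·p₀^i·(1−p₀)^(n−i)
p-value (one-sided, H₁ less) = 0.97121
→ bracket: p>=0.10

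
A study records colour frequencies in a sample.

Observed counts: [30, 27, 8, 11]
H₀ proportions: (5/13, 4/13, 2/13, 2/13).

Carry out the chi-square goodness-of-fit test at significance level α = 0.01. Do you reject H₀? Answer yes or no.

n = 76; E_i = n·p_i = [29.23, 23.38, 11.69, 11.69]
χ² = (30−29.23)²/29.23 + (27−23.38)²/23.38 + (8−11.69)²/11.69 + (11−11.69)²/11.69 = 1.7862
df = 3
p-value (upper-tail) = 0.61795
At α=0.01: p ≥ α → fail to reject H₀

reject H₀: no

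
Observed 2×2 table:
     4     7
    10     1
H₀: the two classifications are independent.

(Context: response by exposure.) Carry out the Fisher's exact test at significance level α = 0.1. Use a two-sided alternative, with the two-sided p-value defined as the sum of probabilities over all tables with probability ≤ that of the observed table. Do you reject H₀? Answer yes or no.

Margins: r₁=11, r₂=11, c₁=14, c₂=8, n=22
p_obs = C(11,4)·C(11,10)/C(22,14); sum pmf over tables with pmf ≤ p_obs
p-value (two-sided) = 0.02374
At α=0.1: p < α → reject H₀

reject H₀: yes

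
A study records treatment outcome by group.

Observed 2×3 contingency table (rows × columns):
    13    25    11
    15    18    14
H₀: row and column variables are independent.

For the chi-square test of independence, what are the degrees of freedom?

df = (r−1)(c−1) = (2−1)·(3−1) = 2

degrees of freedom = 2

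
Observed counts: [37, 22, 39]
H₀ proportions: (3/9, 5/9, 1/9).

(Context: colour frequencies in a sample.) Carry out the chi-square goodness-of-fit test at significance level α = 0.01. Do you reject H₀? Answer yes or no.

n = 98; E_i = n·p_i = [32.67, 54.44, 10.89]
χ² = (37−32.67)²/32.67 + (22−54.44)²/54.44 + (39−10.89)²/10.89 = 92.4816
df = 2
p-value (upper-tail) = 0.00000
At α=0.01: p < α → reject H₀

reject H₀: yes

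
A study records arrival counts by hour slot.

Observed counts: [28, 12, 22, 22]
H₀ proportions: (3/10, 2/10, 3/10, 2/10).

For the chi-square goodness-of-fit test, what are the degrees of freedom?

degrees of freedom = 3

df = k − 1 = 4 − 1 = 3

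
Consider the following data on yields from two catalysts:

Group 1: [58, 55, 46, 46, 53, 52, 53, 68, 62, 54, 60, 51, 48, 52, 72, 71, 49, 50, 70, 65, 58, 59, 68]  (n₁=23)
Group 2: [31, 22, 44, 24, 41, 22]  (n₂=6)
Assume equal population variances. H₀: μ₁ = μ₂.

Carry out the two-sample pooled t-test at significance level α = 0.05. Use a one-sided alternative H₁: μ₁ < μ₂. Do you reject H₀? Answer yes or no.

reject H₀: no

x̄₁=57.391, s₁=8.256, n₁=23
x̄₂=30.667, s₂=9.791, n₂=6
s_p² = [22·8.256² + 5·9.791²]/27 = 73.2893
SE = √(s_p²·(1/23+1/6)) = 3.9245
t = (57.391−30.667)/3.9245 = 6.8098
df = 27
p-value (one-sided, H₁ less) = 1.00000
At α=0.05: p ≥ α → fail to reject H₀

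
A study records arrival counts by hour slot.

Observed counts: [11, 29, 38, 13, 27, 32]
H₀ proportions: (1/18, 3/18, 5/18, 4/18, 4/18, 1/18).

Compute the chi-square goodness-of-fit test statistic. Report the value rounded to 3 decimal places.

test statistic = 82.636

n = 150; E_i = n·p_i = [8.33, 25.00, 41.67, 33.33, 33.33, 8.33]
χ² = (11−8.33)²/8.33 + (29−25.00)²/25.00 + (38−41.67)²/41.67 + (13−33.33)²/33.33 + (27−33.33)²/33.33 + (32−8.33)²/8.33 = 82.6360
df = 5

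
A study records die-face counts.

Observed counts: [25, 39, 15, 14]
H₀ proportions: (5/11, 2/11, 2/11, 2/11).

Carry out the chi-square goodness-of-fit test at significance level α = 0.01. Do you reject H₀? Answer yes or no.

n = 93; E_i = n·p_i = [42.27, 16.91, 16.91, 16.91]
χ² = (25−42.27)²/42.27 + (39−16.91)²/16.91 + (15−16.91)²/16.91 + (14−16.91)²/16.91 = 36.6344
df = 3
p-value (upper-tail) = 0.00000
At α=0.01: p < α → reject H₀

reject H₀: yes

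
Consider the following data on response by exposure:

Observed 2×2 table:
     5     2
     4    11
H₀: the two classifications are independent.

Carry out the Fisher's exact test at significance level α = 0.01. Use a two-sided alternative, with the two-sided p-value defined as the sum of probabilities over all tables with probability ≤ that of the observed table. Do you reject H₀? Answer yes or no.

reject H₀: no

Margins: r₁=7, r₂=15, c₁=9, c₂=13, n=22
p_obs = C(7,5)·C(15,4)/C(22,9); sum pmf over tables with pmf ≤ p_obs
p-value (two-sided) = 0.07430
At α=0.01: p ≥ α → fail to reject H₀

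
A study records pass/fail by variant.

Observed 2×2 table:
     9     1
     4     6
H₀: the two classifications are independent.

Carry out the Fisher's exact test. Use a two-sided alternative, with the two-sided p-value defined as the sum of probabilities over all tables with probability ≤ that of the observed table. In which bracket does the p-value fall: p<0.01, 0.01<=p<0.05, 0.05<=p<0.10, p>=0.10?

Margins: r₁=10, r₂=10, c₁=13, c₂=7, n=20
p_obs = C(10,9)·C(10,4)/C(20,13); sum pmf over tables with pmf ≤ p_obs
p-value (two-sided) = 0.05728
→ bracket: 0.05<=p<0.10

p-value bracket: 0.05<=p<0.10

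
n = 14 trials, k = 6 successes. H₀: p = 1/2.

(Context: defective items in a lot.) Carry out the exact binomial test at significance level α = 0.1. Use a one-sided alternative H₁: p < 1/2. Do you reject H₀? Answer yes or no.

Exact binomial: n=14, k=6, p₀=1/2=0.5000
P(X≤6) from Σ C(n,i)·p₀^i·(1−p₀)^(n−i)
p-value (one-sided, H₁ less) = 0.39526
At α=0.1: p ≥ α → fail to reject H₀

reject H₀: no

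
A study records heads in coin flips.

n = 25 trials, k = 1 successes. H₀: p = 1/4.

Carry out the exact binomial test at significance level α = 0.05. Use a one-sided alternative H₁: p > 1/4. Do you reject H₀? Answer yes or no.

reject H₀: no

Exact binomial: n=25, k=1, p₀=1/4=0.2500
P(X≥1) from Σ C(n,i)·p₀^i·(1−p₀)^(n−i)
p-value (one-sided, H₁ greater) = 0.99925
At α=0.05: p ≥ α → fail to reject H₀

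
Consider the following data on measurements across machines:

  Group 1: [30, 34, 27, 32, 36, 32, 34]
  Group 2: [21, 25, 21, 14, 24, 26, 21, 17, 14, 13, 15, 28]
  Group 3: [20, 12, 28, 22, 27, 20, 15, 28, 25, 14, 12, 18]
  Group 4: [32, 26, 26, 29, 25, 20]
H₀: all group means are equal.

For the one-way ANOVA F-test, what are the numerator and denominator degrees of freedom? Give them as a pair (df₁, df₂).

k = 4 groups, N = 37 total
df = (k−1, N−k) = (4−1, 37−4) = (3, 33)

degrees of freedom = [3, 33]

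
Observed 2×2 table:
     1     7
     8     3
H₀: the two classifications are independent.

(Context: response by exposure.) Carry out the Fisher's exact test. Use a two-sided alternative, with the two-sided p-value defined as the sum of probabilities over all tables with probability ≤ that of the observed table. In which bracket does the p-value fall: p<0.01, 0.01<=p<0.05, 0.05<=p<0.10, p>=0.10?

Margins: r₁=8, r₂=11, c₁=9, c₂=10, n=19
p_obs = C(8,1)·C(11,8)/C(19,9); sum pmf over tables with pmf ≤ p_obs
p-value (two-sided) = 0.01977
→ bracket: 0.01<=p<0.05

p-value bracket: 0.01<=p<0.05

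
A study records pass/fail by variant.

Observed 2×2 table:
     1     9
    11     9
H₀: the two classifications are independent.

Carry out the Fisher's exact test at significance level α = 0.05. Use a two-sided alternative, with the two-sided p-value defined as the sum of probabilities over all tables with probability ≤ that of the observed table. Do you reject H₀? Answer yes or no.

reject H₀: yes

Margins: r₁=10, r₂=20, c₁=12, c₂=18, n=30
p_obs = C(10,1)·C(20,11)/C(30,12); sum pmf over tables with pmf ≤ p_obs
p-value (two-sided) = 0.02353
At α=0.05: p < α → reject H₀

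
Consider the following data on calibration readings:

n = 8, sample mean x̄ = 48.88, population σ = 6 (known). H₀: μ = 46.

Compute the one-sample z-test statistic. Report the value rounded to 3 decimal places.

SE = σ/√n = 6/√8 = 2.1213
z = (x̄−μ₀)/SE = (48.88−46)/2.1213 = 1.3576

test statistic = 1.358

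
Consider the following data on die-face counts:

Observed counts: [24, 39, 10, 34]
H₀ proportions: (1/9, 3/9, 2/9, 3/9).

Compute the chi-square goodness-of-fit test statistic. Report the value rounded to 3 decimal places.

n = 107; E_i = n·p_i = [11.89, 35.67, 23.78, 35.67]
χ² = (24−11.89)²/11.89 + (39−35.67)²/35.67 + (10−23.78)²/23.78 + (34−35.67)²/35.67 = 20.7103
df = 3

test statistic = 20.710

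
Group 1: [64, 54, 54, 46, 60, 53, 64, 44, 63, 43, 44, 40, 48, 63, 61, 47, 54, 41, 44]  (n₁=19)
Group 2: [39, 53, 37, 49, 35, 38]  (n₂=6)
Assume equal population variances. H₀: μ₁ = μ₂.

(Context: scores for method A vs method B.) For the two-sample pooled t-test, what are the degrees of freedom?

degrees of freedom = 23

df = n₁ + n₂ − 2 = 19 + 6 − 2 = 23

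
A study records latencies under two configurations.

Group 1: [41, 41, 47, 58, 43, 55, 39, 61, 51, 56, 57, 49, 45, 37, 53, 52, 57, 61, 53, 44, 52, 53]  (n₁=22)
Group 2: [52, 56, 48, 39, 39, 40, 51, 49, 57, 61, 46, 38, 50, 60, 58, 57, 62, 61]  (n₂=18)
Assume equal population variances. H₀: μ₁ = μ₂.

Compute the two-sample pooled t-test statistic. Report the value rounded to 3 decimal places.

test statistic = -0.454

x̄₁=50.227, s₁=7.144, n₁=22
x̄₂=51.333, s₂=8.275, n₂=18
s_p² = [21·7.144² + 17·8.275²]/38 = 58.8385
SE = √(s_p²·(1/22+1/18)) = 2.4379
t = (50.227−51.333)/2.4379 = -0.4537
df = 38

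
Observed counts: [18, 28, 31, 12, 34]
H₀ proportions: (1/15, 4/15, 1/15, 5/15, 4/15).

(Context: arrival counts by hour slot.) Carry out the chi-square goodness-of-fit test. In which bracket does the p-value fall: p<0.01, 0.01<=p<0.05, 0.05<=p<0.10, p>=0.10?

p-value bracket: p<0.01

n = 123; E_i = n·p_i = [8.20, 32.80, 8.20, 41.00, 32.80]
χ² = (18−8.20)²/8.20 + (28−32.80)²/32.80 + (31−8.20)²/8.20 + (12−41.00)²/41.00 + (34−32.80)²/32.80 = 96.3659
df = 4
p-value (upper-tail) = 0.00000
→ bracket: p<0.01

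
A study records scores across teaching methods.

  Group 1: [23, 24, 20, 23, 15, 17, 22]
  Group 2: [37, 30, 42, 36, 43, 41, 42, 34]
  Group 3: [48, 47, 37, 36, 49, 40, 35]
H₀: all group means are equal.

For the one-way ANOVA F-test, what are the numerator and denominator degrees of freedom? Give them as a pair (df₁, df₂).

degrees of freedom = [2, 19]

k = 3 groups, N = 22 total
df = (k−1, N−k) = (3−1, 22−3) = (2, 19)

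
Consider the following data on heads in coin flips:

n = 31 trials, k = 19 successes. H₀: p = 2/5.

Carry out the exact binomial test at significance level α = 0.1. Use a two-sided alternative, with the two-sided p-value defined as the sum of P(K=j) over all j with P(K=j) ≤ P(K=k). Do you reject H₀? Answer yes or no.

reject H₀: yes

Exact binomial: n=31, k=19, p₀=2/5=0.4000
P(X=j) = C(n,j)·p₀^j·(1−p₀)^(n−j); p = Σ P(X=j) over j with P(X=j) ≤ P(X=19)
p-value (two-sided) = 0.01748
At α=0.1: p < α → reject H₀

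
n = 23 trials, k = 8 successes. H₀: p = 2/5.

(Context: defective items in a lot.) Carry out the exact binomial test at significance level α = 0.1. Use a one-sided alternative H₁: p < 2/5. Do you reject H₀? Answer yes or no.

Exact binomial: n=23, k=8, p₀=2/5=0.4000
P(X≤8) from Σ C(n,i)·p₀^i·(1−p₀)^(n−i)
p-value (one-sided, H₁ less) = 0.38836
At α=0.1: p ≥ α → fail to reject H₀

reject H₀: no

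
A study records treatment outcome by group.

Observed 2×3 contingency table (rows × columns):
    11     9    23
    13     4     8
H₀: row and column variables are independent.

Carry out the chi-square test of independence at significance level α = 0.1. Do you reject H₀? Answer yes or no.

Row totals [43, 25], col totals [24, 13, 31], n=68
χ² = (11−15.18)²/15.18 + (9−8.22)²/8.22 + (23−19.60)²/19.60 + (13−8.82)²/8.82 + (4−4.78)²/4.78 + (8−11.40)²/11.40 = 4.9284
df = 2
p-value (upper-tail) = 0.08508
At α=0.1: p < α → reject H₀

reject H₀: yes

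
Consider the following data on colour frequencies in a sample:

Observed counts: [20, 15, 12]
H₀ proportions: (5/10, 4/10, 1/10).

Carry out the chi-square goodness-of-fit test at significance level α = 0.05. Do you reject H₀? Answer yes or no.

reject H₀: yes

n = 47; E_i = n·p_i = [23.50, 18.80, 4.70]
χ² = (20−23.50)²/23.50 + (15−18.80)²/18.80 + (12−4.70)²/4.70 = 12.6277
df = 2
p-value (upper-tail) = 0.00181
At α=0.05: p < α → reject H₀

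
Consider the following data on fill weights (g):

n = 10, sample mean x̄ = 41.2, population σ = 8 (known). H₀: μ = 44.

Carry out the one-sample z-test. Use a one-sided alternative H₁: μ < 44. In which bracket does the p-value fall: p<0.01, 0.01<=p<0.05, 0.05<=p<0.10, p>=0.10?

p-value bracket: p>=0.10

SE = σ/√n = 8/√10 = 2.5298
z = (x̄−μ₀)/SE = (41.2−44)/2.5298 = -1.1068
p-value (one-sided, H₁ less) = 0.13419
→ bracket: p>=0.10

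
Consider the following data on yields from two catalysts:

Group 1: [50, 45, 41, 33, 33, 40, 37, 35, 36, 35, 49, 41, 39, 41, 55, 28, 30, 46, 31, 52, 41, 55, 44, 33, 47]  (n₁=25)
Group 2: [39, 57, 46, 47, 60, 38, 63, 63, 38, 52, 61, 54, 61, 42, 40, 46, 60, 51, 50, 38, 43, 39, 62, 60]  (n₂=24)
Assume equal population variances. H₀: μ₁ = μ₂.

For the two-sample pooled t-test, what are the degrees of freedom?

degrees of freedom = 47

df = n₁ + n₂ − 2 = 25 + 24 − 2 = 47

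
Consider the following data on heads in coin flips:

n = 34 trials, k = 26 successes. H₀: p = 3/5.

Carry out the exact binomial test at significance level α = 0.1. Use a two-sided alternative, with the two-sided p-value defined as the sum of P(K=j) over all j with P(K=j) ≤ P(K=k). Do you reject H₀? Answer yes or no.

Exact binomial: n=34, k=26, p₀=3/5=0.6000
P(X=j) = C(n,j)·p₀^j·(1−p₀)^(n−j); p = Σ P(X=j) over j with P(X=j) ≤ P(X=26)
p-value (two-sided) = 0.05453
At α=0.1: p < α → reject H₀

reject H₀: yes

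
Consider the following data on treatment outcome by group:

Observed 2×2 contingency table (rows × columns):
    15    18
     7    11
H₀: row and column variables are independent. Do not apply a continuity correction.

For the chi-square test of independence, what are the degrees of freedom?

degrees of freedom = 1

df = (r−1)(c−1) = (2−1)·(2−1) = 1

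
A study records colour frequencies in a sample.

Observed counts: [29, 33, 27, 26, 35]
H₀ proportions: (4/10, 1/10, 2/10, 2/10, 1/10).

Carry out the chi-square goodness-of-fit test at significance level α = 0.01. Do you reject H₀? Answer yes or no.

reject H₀: yes

n = 150; E_i = n·p_i = [60.00, 15.00, 30.00, 30.00, 15.00]
χ² = (29−60.00)²/60.00 + (33−15.00)²/15.00 + (27−30.00)²/30.00 + (26−30.00)²/30.00 + (35−15.00)²/15.00 = 65.1167
df = 4
p-value (upper-tail) = 0.00000
At α=0.01: p < α → reject H₀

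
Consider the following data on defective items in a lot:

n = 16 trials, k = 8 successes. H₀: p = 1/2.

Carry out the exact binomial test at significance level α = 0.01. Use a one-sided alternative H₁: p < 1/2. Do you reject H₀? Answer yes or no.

Exact binomial: n=16, k=8, p₀=1/2=0.5000
P(X≤8) from Σ C(n,i)·p₀^i·(1−p₀)^(n−i)
p-value (one-sided, H₁ less) = 0.59819
At α=0.01: p ≥ α → fail to reject H₀

reject H₀: no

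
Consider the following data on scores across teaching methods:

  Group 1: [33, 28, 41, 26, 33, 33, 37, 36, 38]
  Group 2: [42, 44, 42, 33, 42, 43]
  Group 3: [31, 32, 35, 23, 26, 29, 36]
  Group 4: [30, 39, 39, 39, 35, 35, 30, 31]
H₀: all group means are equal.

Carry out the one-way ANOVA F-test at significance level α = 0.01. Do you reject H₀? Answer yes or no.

Group means [33.89, 41.00, 30.29, 34.75], grand mean 34.700
SSB = Σnᵢ(x̄ᵢ−x̄)² = 380.483; SSW = ΣΣ(x−x̄ᵢ)² = 505.817
MSB = 380.483/3 = 126.8275; MSW = 505.817/26 = 19.4545
F = MSB/MSW = 6.5192
df = (3, 26)
p-value (upper-tail) = 0.00195
At α=0.01: p < α → reject H₀

reject H₀: yes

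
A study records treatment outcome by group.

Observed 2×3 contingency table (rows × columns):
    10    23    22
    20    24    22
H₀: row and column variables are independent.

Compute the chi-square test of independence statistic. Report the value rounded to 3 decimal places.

Row totals [55, 66], col totals [30, 47, 44], n=121
χ² = (10−13.64)²/13.64 + (23−21.36)²/21.36 + (22−20.00)²/20.00 + (20−16.36)²/16.36 + (24−25.64)²/25.64 + (22−24.00)²/24.00 = 2.3742
df = 2

test statistic = 2.374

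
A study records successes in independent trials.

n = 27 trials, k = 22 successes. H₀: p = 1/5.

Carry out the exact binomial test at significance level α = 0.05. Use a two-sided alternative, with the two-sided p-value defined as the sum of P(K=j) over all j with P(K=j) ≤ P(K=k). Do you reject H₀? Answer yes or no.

Exact binomial: n=27, k=22, p₀=1/5=0.2000
P(X=j) = C(n,j)·p₀^j·(1−p₀)^(n−j); p = Σ P(X=j) over j with P(X=j) ≤ P(X=22)
p-value (two-sided) = 0.00000
At α=0.05: p < α → reject H₀

reject H₀: yes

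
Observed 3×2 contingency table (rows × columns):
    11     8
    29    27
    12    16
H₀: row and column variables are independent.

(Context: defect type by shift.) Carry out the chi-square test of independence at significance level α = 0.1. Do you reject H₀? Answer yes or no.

Row totals [19, 56, 28], col totals [52, 51], n=103
χ² = (11−9.59)²/9.59 + (8−9.41)²/9.41 + (29−28.27)²/28.27 + (27−27.73)²/27.73 + (12−14.14)²/14.14 + (16−13.86)²/13.86 = 1.1069
df = 2
p-value (upper-tail) = 0.57495
At α=0.1: p ≥ α → fail to reject H₀

reject H₀: no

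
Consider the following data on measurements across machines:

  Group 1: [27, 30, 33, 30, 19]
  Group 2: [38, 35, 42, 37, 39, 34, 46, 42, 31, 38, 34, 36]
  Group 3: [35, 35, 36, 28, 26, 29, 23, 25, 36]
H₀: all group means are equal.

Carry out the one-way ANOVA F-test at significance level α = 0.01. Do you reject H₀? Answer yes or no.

reject H₀: yes

Group means [27.80, 37.67, 30.33], grand mean 33.231
SSB = Σnᵢ(x̄ᵢ−x̄)² = 459.149; SSW = ΣΣ(x−x̄ᵢ)² = 521.467
MSB = 459.149/2 = 229.5744; MSW = 521.467/23 = 22.6725
F = MSB/MSW = 10.1257
df = (2, 23)
p-value (upper-tail) = 0.00070
At α=0.01: p < α → reject H₀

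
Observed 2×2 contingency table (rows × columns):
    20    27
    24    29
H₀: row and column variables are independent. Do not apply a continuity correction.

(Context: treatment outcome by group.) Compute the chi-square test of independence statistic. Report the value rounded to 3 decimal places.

Row totals [47, 53], col totals [44, 56], n=100
χ² = (20−20.68)²/20.68 + (27−26.32)²/26.32 + (24−23.32)²/23.32 + (29−29.68)²/29.68 = 0.0753
df = 1

test statistic = 0.075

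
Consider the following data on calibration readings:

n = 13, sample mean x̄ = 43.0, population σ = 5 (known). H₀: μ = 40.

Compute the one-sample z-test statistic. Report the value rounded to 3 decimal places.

test statistic = 2.163

SE = σ/√n = 5/√13 = 1.3868
z = (x̄−μ₀)/SE = (43.0−40)/1.3868 = 2.1633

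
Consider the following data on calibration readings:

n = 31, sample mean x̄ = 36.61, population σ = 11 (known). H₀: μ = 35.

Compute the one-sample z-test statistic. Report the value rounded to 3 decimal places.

SE = σ/√n = 11/√31 = 1.9757
z = (x̄−μ₀)/SE = (36.61−35)/1.9757 = 0.8149

test statistic = 0.815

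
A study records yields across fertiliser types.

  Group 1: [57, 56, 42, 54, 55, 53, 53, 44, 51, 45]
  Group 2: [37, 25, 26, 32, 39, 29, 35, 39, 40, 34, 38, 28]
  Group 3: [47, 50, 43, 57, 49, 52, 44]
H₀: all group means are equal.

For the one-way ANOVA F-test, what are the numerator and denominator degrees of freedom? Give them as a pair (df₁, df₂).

k = 3 groups, N = 29 total
df = (k−1, N−k) = (3−1, 29−3) = (2, 26)

degrees of freedom = [2, 26]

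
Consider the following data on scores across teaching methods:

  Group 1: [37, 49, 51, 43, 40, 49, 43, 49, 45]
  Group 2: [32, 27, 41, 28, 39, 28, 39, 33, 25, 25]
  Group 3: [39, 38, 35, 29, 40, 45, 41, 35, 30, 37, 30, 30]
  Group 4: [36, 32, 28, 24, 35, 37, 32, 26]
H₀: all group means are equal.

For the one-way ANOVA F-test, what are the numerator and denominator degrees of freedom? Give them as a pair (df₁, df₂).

degrees of freedom = [3, 35]

k = 4 groups, N = 39 total
df = (k−1, N−k) = (4−1, 39−4) = (3, 35)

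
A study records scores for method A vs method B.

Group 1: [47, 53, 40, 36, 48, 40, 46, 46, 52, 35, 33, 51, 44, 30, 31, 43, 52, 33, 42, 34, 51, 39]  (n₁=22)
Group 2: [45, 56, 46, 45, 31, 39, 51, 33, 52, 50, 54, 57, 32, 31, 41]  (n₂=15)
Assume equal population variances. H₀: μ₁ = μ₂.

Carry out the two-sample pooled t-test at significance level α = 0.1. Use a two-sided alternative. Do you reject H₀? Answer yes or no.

reject H₀: no

x̄₁=42.091, s₁=7.476, n₁=22
x̄₂=44.200, s₂=9.275, n₂=15
s_p² = [21·7.476² + 14·9.275²]/35 = 67.9491
SE = √(s_p²·(1/22+1/15)) = 2.7602
t = (42.091−44.200)/2.7602 = -0.7641
df = 35
p-value (two-sided) = 0.44992
At α=0.1: p ≥ α → fail to reject H₀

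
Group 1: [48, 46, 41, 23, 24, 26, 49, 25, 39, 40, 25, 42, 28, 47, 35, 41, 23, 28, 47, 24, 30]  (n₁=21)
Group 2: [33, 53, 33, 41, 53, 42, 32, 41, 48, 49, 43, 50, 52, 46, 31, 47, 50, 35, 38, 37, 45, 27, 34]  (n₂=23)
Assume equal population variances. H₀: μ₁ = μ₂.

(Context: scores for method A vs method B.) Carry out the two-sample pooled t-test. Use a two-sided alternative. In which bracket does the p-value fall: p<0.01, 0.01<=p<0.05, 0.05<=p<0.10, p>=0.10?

x̄₁=34.810, s₁=9.668, n₁=21
x̄₂=41.739, s₂=7.887, n₂=23
s_p² = [20·9.668² + 22·7.887²]/42 = 77.0874
SE = √(s_p²·(1/21+1/23)) = 2.6500
t = (34.810−41.739)/2.6500 = -2.6150
df = 42
p-value (two-sided) = 0.01234
→ bracket: 0.01<=p<0.05

p-value bracket: 0.01<=p<0.05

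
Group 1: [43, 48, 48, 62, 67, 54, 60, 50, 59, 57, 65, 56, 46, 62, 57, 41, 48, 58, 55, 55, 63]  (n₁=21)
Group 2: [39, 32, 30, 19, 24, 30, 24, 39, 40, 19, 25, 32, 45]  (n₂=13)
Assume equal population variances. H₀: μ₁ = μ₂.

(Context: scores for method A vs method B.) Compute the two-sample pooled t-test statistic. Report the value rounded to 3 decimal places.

x̄₁=54.952, s₁=7.277, n₁=21
x̄₂=30.615, s₂=8.312, n₂=13
s_p² = [20·7.277² + 12·8.312²]/32 = 59.0009
SE = √(s_p²·(1/21+1/13)) = 2.7107
t = (54.952−30.615)/2.7107 = 8.9780
df = 32

test statistic = 8.978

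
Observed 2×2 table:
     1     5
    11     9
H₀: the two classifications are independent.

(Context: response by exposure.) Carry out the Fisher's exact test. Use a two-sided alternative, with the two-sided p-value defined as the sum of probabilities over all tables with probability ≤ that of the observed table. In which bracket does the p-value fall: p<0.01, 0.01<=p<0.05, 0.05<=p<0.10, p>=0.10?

p-value bracket: p>=0.10

Margins: r₁=6, r₂=20, c₁=12, c₂=14, n=26
p_obs = C(6,1)·C(20,11)/C(26,12); sum pmf over tables with pmf ≤ p_obs
p-value (two-sided) = 0.16957
→ bracket: p>=0.10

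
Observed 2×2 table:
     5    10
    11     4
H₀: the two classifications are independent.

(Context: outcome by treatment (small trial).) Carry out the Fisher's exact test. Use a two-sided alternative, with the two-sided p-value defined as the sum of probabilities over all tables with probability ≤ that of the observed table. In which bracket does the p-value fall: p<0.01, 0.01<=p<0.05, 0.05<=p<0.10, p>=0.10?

p-value bracket: 0.05<=p<0.10

Margins: r₁=15, r₂=15, c₁=16, c₂=14, n=30
p_obs = C(15,5)·C(15,11)/C(30,16); sum pmf over tables with pmf ≤ p_obs
p-value (two-sided) = 0.06560
→ bracket: 0.05<=p<0.10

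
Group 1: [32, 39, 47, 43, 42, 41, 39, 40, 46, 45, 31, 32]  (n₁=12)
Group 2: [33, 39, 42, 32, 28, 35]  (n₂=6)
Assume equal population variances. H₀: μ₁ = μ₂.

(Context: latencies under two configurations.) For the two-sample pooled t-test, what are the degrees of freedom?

df = n₁ + n₂ − 2 = 12 + 6 − 2 = 16

degrees of freedom = 16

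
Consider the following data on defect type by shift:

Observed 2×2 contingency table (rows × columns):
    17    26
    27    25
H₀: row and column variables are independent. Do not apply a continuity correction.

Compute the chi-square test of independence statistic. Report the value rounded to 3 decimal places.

test statistic = 1.453

Row totals [43, 52], col totals [44, 51], n=95
χ² = (17−19.92)²/19.92 + (26−23.08)²/23.08 + (27−24.08)²/24.08 + (25−27.92)²/27.92 = 1.4527
df = 1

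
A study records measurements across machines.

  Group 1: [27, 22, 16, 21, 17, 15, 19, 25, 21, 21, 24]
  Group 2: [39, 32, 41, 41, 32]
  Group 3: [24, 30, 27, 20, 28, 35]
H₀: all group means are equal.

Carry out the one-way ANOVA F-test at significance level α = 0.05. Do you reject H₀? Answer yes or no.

Group means [20.73, 37.00, 27.33], grand mean 26.227
SSB = Σnᵢ(x̄ᵢ−x̄)² = 920.348; SSW = ΣΣ(x−x̄ᵢ)² = 359.515
MSB = 920.348/2 = 460.1742; MSW = 359.515/19 = 18.9219
F = MSB/MSW = 24.3197
df = (2, 19)
p-value (upper-tail) = 0.00001
At α=0.05: p < α → reject H₀

reject H₀: yes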